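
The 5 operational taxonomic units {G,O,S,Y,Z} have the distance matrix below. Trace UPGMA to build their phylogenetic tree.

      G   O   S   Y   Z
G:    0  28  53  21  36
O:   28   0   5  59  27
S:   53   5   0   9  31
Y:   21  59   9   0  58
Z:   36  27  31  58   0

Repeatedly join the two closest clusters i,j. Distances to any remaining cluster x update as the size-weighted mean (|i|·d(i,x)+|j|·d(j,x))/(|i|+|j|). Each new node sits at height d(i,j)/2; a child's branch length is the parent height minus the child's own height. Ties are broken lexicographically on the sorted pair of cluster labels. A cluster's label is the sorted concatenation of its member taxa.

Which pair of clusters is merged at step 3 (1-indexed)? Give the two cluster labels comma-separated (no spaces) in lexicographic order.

OS,Z

1. join O+S (d=5) ⇒ OS; edges |O|=5/2, |S|=5/2
  updated: d(G,OS)=81/2, d(OS,Y)=34, d(OS,Z)=29
2. join G+Y (d=21) ⇒ GY; edges |G|=21/2, |Y|=21/2
  updated: d(GY,OS)=149/4, d(GY,Z)=47
3. join OS+Z (d=29) ⇒ OSZ; edges |OS|=12, |Z|=29/2
  updated: d(GY,OSZ)=81/2
4. join GY+OSZ (d=81/2) ⇒ GOSYZ; edges |GY|=39/4, |OSZ|=23/4
final tree: ((G:21/2,Y:21/2):39/4,((O:5/2,S:5/2):12,Z:29/2):23/4)
total length: 68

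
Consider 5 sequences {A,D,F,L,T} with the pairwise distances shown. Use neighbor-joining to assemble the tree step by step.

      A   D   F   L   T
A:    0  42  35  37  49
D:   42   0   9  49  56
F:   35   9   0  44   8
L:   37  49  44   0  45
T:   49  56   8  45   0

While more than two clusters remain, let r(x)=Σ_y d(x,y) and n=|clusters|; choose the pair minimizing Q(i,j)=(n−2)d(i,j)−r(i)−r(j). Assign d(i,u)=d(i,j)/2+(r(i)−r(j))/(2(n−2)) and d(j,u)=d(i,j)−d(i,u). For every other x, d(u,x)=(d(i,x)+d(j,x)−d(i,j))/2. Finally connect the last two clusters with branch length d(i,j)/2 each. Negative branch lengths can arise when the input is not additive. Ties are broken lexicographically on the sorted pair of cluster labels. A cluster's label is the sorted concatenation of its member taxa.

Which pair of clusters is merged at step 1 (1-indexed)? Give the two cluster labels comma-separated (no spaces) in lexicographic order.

F,T

step 1: merge (F,T) at d=8, Q=-230; branch lengths F→-19/3, T→43/3; new cluster FT
  updated: d(A,FT)=38, d(D,FT)=57/2, d(FT,L)=81/2
step 2: merge (A,L) at d=37, Q=-339/2; branch lengths A→129/8, L→167/8; new cluster AL
  updated: d(AL,D)=27, d(AL,FT)=83/4
step 3: merge (AL,D) at d=27, Q=-305/4; branch lengths AL→77/8, D→139/8; new cluster ADL
  updated: d(ADL,FT)=89/8
step 4: merge (ADL,FT) at d=89/8; branch lengths ADL→89/16, FT→89/16; new cluster ADFLT
final tree: (((A:129/8,L:167/8):77/8,D:139/8):89/16,(F:-19/3,T:43/3):89/16)
total length: 665/8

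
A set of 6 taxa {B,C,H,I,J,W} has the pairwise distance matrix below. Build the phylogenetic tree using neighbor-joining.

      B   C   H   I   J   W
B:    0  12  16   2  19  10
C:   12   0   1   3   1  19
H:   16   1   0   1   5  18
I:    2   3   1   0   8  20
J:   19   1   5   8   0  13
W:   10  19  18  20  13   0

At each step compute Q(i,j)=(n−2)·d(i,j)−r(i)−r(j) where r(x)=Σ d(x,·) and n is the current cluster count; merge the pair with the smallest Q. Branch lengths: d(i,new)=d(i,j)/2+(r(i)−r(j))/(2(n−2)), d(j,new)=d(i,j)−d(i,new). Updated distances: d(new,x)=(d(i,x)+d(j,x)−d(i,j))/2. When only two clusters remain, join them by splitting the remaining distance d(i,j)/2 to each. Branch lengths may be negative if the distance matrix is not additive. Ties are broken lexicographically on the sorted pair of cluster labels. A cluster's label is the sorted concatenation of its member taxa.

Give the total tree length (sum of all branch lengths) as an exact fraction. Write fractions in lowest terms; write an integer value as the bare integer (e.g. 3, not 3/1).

1. join B+W (d=10, Q=-99) ⇒ BW; edges |B|=19/8, |W|=61/8
  updated: d(BW,C)=21/2, d(BW,H)=12, d(BW,I)=6, d(BW,J)=11
2. join BW+I (d=6, Q=-79/2) ⇒ BIW; edges |BW|=79/12, |I|=-7/12
  updated: d(BIW,C)=15/4, d(BIW,H)=7/2, d(BIW,J)=13/2
3. join BIW+H (d=7/2, Q=-65/4) ⇒ BHIW; edges |BIW|=45/16, |H|=11/16
  updated: d(BHIW,C)=5/8, d(BHIW,J)=4
4. join BHIW+C (d=5/8, Q=-45/8) ⇒ BCHIW; edges |BHIW|=29/16, |C|=-19/16
  updated: d(BCHIW,J)=35/16
5. join BCHIW+J (d=35/16) ⇒ BCHIJW; edges |BCHIW|=35/32, |J|=35/32
final tree: (((((B:19/8,W:61/8):79/12,I:-7/12):45/16,H:11/16):29/16,C:-19/16):35/32,J:35/32)
total length: 357/16

357/16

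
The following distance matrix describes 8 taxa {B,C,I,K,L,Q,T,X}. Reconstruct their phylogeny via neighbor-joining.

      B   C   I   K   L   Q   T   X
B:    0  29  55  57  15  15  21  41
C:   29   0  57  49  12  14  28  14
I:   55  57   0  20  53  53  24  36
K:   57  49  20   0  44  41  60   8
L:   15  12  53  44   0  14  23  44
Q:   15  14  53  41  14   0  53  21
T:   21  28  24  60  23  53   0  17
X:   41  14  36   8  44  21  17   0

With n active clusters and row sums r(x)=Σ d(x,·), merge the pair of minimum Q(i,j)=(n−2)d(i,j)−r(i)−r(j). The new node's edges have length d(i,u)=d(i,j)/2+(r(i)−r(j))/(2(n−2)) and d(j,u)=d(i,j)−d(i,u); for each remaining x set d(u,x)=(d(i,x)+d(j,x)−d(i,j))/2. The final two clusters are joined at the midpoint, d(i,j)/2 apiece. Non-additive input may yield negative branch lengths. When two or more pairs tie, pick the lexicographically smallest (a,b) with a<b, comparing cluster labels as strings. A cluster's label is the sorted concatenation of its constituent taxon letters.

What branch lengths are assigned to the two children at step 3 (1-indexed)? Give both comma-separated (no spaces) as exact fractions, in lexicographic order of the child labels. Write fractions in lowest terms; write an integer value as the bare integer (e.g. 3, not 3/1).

269/32,323/32

iteration 1: select I,K (d=20, Q=-457); attach at lengths (139/12, 101/12); label the merged cluster IK
  updated: d(B,IK)=46, d(C,IK)=43, d(IK,L)=77/2, d(IK,Q)=37, d(IK,T)=32, d(IK,X)=12
iteration 2: select IK,X (d=12, Q=-595/2); attach at lengths (239/20, 1/20); label the merged cluster IKX
  updated: d(B,IKX)=75/2, d(C,IKX)=45/2, d(IKX,L)=141/4, d(IKX,Q)=23, d(IKX,T)=37/2
iteration 3: select IKX,T (d=37/2, Q=-825/4); attach at lengths (269/32, 323/32); label the merged cluster IKTX
  updated: d(B,IKTX)=20, d(C,IKTX)=16, d(IKTX,L)=159/8, d(IKTX,Q)=115/4
iteration 4: select C,IKTX (d=16, Q=-861/8); attach at lengths (275/48, 493/48); label the merged cluster CIKTX
  updated: d(B,CIKTX)=33/2, d(CIKTX,L)=127/16, d(CIKTX,Q)=107/8
iteration 5: select B,Q (d=15, Q=-471/8); attach at lengths (273/32, 207/32); label the merged cluster BQ
  updated: d(BQ,CIKTX)=119/16, d(BQ,L)=7
iteration 6: select BQ,CIKTX (d=119/16, Q=-179/8); attach at lengths (13/4, 67/16); label the merged cluster BCIKQTX
  updated: d(BCIKQTX,L)=15/4
iteration 7: select BCIKQTX,L (d=15/4); attach at lengths (15/8, 15/8); label the merged cluster BCIKLQTX
final tree: (((B:273/32,Q:207/32):13/4,(C:275/48,(((I:139/12,K:101/12):239/20,X:1/20):269/32,T:323/32):493/48):67/16):15/8,L:15/8)
total length: 1483/16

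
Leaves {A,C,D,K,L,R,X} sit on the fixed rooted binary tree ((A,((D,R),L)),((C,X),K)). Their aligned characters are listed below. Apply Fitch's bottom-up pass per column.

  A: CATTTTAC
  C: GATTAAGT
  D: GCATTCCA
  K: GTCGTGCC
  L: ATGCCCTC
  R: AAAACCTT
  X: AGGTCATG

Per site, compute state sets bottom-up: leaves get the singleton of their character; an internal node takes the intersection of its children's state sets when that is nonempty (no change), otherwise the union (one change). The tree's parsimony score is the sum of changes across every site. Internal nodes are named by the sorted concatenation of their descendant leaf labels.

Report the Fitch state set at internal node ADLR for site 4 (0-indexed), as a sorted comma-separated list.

C,T

[col 0] DR: children D:{G}, R:{A} ∪→ {A,G}; cost 1
[col 0] DLR: children DR:{A,G}, L:{A} ∩→ {A}; cost 0
[col 0] ADLR: children A:{C}, DLR:{A} ∪→ {A,C}; cost 1
[col 0] CX: children C:{G}, X:{A} ∪→ {A,G}; cost 1
[col 0] CKX: children CX:{A,G}, K:{G} ∩→ {G}; cost 0
[col 0] ACDKLRX: children ADLR:{A,C}, CKX:{G} ∪→ {A,C,G}; cost 1
[col 1] DR: children D:{C}, R:{A} ∪→ {A,C}; cost 1
[col 1] DLR: children DR:{A,C}, L:{T} ∪→ {A,C,T}; cost 1
[col 1] ADLR: children A:{A}, DLR:{A,C,T} ∩→ {A}; cost 0
[col 1] CX: children C:{A}, X:{G} ∪→ {A,G}; cost 1
[col 1] CKX: children CX:{A,G}, K:{T} ∪→ {A,G,T}; cost 1
[col 1] ACDKLRX: children ADLR:{A}, CKX:{A,G,T} ∩→ {A}; cost 0
[col 2] DR: children D:{A}, R:{A} ∩→ {A}; cost 0
[col 2] DLR: children DR:{A}, L:{G} ∪→ {A,G}; cost 1
[col 2] ADLR: children A:{T}, DLR:{A,G} ∪→ {A,G,T}; cost 1
[col 2] CX: children C:{T}, X:{G} ∪→ {G,T}; cost 1
[col 2] CKX: children CX:{G,T}, K:{C} ∪→ {C,G,T}; cost 1
[col 2] ACDKLRX: children ADLR:{A,G,T}, CKX:{C,G,T} ∩→ {G,T}; cost 0
[col 3] DR: children D:{T}, R:{A} ∪→ {A,T}; cost 1
[col 3] DLR: children DR:{A,T}, L:{C} ∪→ {A,C,T}; cost 1
[col 3] ADLR: children A:{T}, DLR:{A,C,T} ∩→ {T}; cost 0
[col 3] CX: children C:{T}, X:{T} ∩→ {T}; cost 0
[col 3] CKX: children CX:{T}, K:{G} ∪→ {G,T}; cost 1
[col 3] ACDKLRX: children ADLR:{T}, CKX:{G,T} ∩→ {T}; cost 0
[col 4] DR: children D:{T}, R:{C} ∪→ {C,T}; cost 1
[col 4] DLR: children DR:{C,T}, L:{C} ∩→ {C}; cost 0
[col 4] ADLR: children A:{T}, DLR:{C} ∪→ {C,T}; cost 1
[col 4] CX: children C:{A}, X:{C} ∪→ {A,C}; cost 1
[col 4] CKX: children CX:{A,C}, K:{T} ∪→ {A,C,T}; cost 1
[col 4] ACDKLRX: children ADLR:{C,T}, CKX:{A,C,T} ∩→ {C,T}; cost 0
[col 5] DR: children D:{C}, R:{C} ∩→ {C}; cost 0
[col 5] DLR: children DR:{C}, L:{C} ∩→ {C}; cost 0
[col 5] ADLR: children A:{T}, DLR:{C} ∪→ {C,T}; cost 1
[col 5] CX: children C:{A}, X:{A} ∩→ {A}; cost 0
[col 5] CKX: children CX:{A}, K:{G} ∪→ {A,G}; cost 1
[col 5] ACDKLRX: children ADLR:{C,T}, CKX:{A,G} ∪→ {A,C,G,T}; cost 1
[col 6] DR: children D:{C}, R:{T} ∪→ {C,T}; cost 1
[col 6] DLR: children DR:{C,T}, L:{T} ∩→ {T}; cost 0
[col 6] ADLR: children A:{A}, DLR:{T} ∪→ {A,T}; cost 1
[col 6] CX: children C:{G}, X:{T} ∪→ {G,T}; cost 1
[col 6] CKX: children CX:{G,T}, K:{C} ∪→ {C,G,T}; cost 1
[col 6] ACDKLRX: children ADLR:{A,T}, CKX:{C,G,T} ∩→ {T}; cost 0
[col 7] DR: children D:{A}, R:{T} ∪→ {A,T}; cost 1
[col 7] DLR: children DR:{A,T}, L:{C} ∪→ {A,C,T}; cost 1
[col 7] ADLR: children A:{C}, DLR:{A,C,T} ∩→ {C}; cost 0
[col 7] CX: children C:{T}, X:{G} ∪→ {G,T}; cost 1
[col 7] CKX: children CX:{G,T}, K:{C} ∪→ {C,G,T}; cost 1
[col 7] ACDKLRX: children ADLR:{C}, CKX:{C,G,T} ∩→ {C}; cost 0
per-site changes: [4, 4, 4, 3, 4, 3, 4, 4]; total = 30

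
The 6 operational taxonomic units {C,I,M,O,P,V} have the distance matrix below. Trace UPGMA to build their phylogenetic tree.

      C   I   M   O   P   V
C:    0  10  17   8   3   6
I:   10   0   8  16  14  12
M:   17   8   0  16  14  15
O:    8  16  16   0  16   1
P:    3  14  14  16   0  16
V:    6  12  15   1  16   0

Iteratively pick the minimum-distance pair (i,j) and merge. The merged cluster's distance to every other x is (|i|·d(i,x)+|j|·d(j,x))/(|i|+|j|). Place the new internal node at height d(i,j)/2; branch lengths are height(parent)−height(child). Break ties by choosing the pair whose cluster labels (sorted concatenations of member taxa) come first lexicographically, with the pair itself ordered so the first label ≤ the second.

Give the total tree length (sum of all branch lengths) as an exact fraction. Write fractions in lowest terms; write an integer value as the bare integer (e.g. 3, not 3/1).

26

iteration 1: select O,V (d=1); attach at lengths (1/2, 1/2); label the merged cluster OV
  updated: d(C,OV)=7, d(I,OV)=14, d(M,OV)=31/2, d(OV,P)=16
iteration 2: select C,P (d=3); attach at lengths (3/2, 3/2); label the merged cluster CP
  updated: d(CP,I)=12, d(CP,M)=31/2, d(CP,OV)=23/2
iteration 3: select I,M (d=8); attach at lengths (4, 4); label the merged cluster IM
  updated: d(CP,IM)=55/4, d(IM,OV)=59/4
iteration 4: select CP,OV (d=23/2); attach at lengths (17/4, 21/4); label the merged cluster COPV
  updated: d(COPV,IM)=57/4
iteration 5: select COPV,IM (d=57/4); attach at lengths (11/8, 25/8); label the merged cluster CIMOPV
final tree: (((C:3/2,P:3/2):17/4,(O:1/2,V:1/2):21/4):11/8,(I:4,M:4):25/8)
total length: 26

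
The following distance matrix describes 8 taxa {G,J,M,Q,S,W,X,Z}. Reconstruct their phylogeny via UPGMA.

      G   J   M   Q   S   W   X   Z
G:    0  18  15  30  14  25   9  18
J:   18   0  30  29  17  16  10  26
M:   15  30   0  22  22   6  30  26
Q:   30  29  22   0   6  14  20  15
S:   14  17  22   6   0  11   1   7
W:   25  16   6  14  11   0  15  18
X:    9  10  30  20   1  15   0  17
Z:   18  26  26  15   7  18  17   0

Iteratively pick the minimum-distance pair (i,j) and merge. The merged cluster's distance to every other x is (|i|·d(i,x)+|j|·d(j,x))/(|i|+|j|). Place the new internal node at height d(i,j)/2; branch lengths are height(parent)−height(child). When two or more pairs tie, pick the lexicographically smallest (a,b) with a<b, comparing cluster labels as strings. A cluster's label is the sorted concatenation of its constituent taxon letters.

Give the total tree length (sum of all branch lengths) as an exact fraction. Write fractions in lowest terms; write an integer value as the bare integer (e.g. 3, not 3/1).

6559/120

iteration 1: select S,X (d=1); attach at lengths (1/2, 1/2); label the merged cluster SX
  updated: d(G,SX)=23/2, d(J,SX)=27/2, d(M,SX)=26, d(Q,SX)=13, d(SX,W)=13, d(SX,Z)=12
iteration 2: select M,W (d=6); attach at lengths (3, 3); label the merged cluster MW
  updated: d(G,MW)=20, d(J,MW)=23, d(MW,Q)=18, d(MW,SX)=39/2, d(MW,Z)=22
iteration 3: select G,SX (d=23/2); attach at lengths (23/4, 21/4); label the merged cluster GSX
  updated: d(GSX,J)=15, d(GSX,MW)=59/3, d(GSX,Q)=56/3, d(GSX,Z)=14
iteration 4: select GSX,Z (d=14); attach at lengths (5/4, 7); label the merged cluster GSXZ
  updated: d(GSXZ,J)=71/4, d(GSXZ,MW)=81/4, d(GSXZ,Q)=71/4
iteration 5: select GSXZ,J (d=71/4); attach at lengths (15/8, 71/8); label the merged cluster GJSXZ
  updated: d(GJSXZ,MW)=104/5, d(GJSXZ,Q)=20
iteration 6: select MW,Q (d=18); attach at lengths (6, 9); label the merged cluster MQW
  updated: d(GJSXZ,MQW)=308/15
iteration 7: select GJSXZ,MQW (d=308/15); attach at lengths (167/120, 19/15); label the merged cluster GJMQSWXZ
final tree: ((((G:23/4,(S:1/2,X:1/2):21/4):5/4,Z:7):15/8,J:71/8):167/120,((M:3,W:3):6,Q:9):19/15)
total length: 6559/120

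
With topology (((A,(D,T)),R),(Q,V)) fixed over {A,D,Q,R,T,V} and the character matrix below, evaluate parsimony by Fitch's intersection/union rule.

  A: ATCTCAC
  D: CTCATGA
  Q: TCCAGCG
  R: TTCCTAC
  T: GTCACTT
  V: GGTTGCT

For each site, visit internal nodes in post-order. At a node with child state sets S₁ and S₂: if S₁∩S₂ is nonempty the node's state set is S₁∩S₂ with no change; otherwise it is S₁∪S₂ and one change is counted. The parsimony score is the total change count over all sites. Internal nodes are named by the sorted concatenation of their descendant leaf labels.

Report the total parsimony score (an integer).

20

[col 0] DT: children D:{C}, T:{G} ∪→ {C,G}; cost 1
[col 0] ADT: children A:{A}, DT:{C,G} ∪→ {A,C,G}; cost 1
[col 0] ADRT: children ADT:{A,C,G}, R:{T} ∪→ {A,C,G,T}; cost 1
[col 0] QV: children Q:{T}, V:{G} ∪→ {G,T}; cost 1
[col 0] ADQRTV: children ADRT:{A,C,G,T}, QV:{G,T} ∩→ {G,T}; cost 0
[col 1] DT: children D:{T}, T:{T} ∩→ {T}; cost 0
[col 1] ADT: children A:{T}, DT:{T} ∩→ {T}; cost 0
[col 1] ADRT: children ADT:{T}, R:{T} ∩→ {T}; cost 0
[col 1] QV: children Q:{C}, V:{G} ∪→ {C,G}; cost 1
[col 1] ADQRTV: children ADRT:{T}, QV:{C,G} ∪→ {C,G,T}; cost 1
[col 2] DT: children D:{C}, T:{C} ∩→ {C}; cost 0
[col 2] ADT: children A:{C}, DT:{C} ∩→ {C}; cost 0
[col 2] ADRT: children ADT:{C}, R:{C} ∩→ {C}; cost 0
[col 2] QV: children Q:{C}, V:{T} ∪→ {C,T}; cost 1
[col 2] ADQRTV: children ADRT:{C}, QV:{C,T} ∩→ {C}; cost 0
[col 3] DT: children D:{A}, T:{A} ∩→ {A}; cost 0
[col 3] ADT: children A:{T}, DT:{A} ∪→ {A,T}; cost 1
[col 3] ADRT: children ADT:{A,T}, R:{C} ∪→ {A,C,T}; cost 1
[col 3] QV: children Q:{A}, V:{T} ∪→ {A,T}; cost 1
[col 3] ADQRTV: children ADRT:{A,C,T}, QV:{A,T} ∩→ {A,T}; cost 0
[col 4] DT: children D:{T}, T:{C} ∪→ {C,T}; cost 1
[col 4] ADT: children A:{C}, DT:{C,T} ∩→ {C}; cost 0
[col 4] ADRT: children ADT:{C}, R:{T} ∪→ {C,T}; cost 1
[col 4] QV: children Q:{G}, V:{G} ∩→ {G}; cost 0
[col 4] ADQRTV: children ADRT:{C,T}, QV:{G} ∪→ {C,G,T}; cost 1
[col 5] DT: children D:{G}, T:{T} ∪→ {G,T}; cost 1
[col 5] ADT: children A:{A}, DT:{G,T} ∪→ {A,G,T}; cost 1
[col 5] ADRT: children ADT:{A,G,T}, R:{A} ∩→ {A}; cost 0
[col 5] QV: children Q:{C}, V:{C} ∩→ {C}; cost 0
[col 5] ADQRTV: children ADRT:{A}, QV:{C} ∪→ {A,C}; cost 1
[col 6] DT: children D:{A}, T:{T} ∪→ {A,T}; cost 1
[col 6] ADT: children A:{C}, DT:{A,T} ∪→ {A,C,T}; cost 1
[col 6] ADRT: children ADT:{A,C,T}, R:{C} ∩→ {C}; cost 0
[col 6] QV: children Q:{G}, V:{T} ∪→ {G,T}; cost 1
[col 6] ADQRTV: children ADRT:{C}, QV:{G,T} ∪→ {C,G,T}; cost 1
per-site changes: [4, 2, 1, 3, 3, 3, 4]; total = 20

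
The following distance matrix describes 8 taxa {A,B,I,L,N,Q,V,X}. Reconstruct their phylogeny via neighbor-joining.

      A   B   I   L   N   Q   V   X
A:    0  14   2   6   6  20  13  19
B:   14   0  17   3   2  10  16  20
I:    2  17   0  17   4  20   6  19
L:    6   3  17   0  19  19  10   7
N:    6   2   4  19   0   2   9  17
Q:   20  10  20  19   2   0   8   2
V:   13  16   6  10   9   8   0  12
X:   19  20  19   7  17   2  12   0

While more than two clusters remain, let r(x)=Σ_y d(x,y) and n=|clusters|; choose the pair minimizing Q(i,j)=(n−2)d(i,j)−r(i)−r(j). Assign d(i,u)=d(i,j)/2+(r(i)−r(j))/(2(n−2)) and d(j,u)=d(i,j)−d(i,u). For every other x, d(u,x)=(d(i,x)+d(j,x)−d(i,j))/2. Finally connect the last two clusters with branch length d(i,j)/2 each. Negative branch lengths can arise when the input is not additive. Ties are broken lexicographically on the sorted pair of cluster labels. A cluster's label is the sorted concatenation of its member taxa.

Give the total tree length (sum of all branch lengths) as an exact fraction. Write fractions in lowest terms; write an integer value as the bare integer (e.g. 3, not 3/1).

475/16

step 1: merge (Q,X) at d=2, Q=-165; branch lengths Q→-1/4, X→9/4; new cluster QX
  updated: d(A,QX)=37/2, d(B,QX)=14, d(I,QX)=37/2, d(L,QX)=12, d(N,QX)=17/2, d(QX,V)=9
step 2: merge (B,L) at d=3, Q=-118; branch lengths B→7/5, L→8/5; new cluster BL
  updated: d(A,BL)=17/2, d(BL,I)=31/2, d(BL,N)=9, d(BL,QX)=23/2, d(BL,V)=23/2
step 3: merge (A,I) at d=2, Q=-86; branch lengths A→5/4, I→3/4; new cluster AI
  updated: d(AI,BL)=11, d(AI,N)=4, d(AI,QX)=35/2, d(AI,V)=17/2
step 4: merge (AI,N) at d=4, Q=-119/2; branch lengths AI→15/4, N→1/4; new cluster AIN
  updated: d(AIN,BL)=8, d(AIN,QX)=11, d(AIN,V)=27/4
step 5: merge (AIN,BL) at d=8, Q=-163/4; branch lengths AIN→43/16, BL→85/16; new cluster ABILN
  updated: d(ABILN,QX)=29/4, d(ABILN,V)=41/8
step 6: merge (ABILN,QX) at d=29/4, Q=-171/8; branch lengths ABILN→27/16, QX→89/16; new cluster ABILNQX
  updated: d(ABILNQX,V)=55/16
step 7: merge (ABILNQX,V) at d=55/16; branch lengths ABILNQX→55/32, V→55/32; new cluster ABILNQVX
final tree: (((((A:5/4,I:3/4):15/4,N:1/4):43/16,(B:7/5,L:8/5):85/16):27/16,(Q:-1/4,X:9/4):89/16):55/32,V:55/32)
total length: 475/16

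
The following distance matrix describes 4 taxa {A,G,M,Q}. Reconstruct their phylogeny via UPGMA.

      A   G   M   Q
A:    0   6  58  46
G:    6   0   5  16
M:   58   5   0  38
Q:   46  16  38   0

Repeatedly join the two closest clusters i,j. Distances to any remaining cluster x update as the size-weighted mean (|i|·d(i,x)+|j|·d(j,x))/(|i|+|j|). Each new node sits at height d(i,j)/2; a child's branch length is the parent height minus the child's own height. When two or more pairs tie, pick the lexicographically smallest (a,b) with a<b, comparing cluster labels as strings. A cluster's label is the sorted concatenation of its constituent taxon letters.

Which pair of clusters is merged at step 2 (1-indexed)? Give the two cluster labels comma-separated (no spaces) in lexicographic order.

GM,Q

iteration 1: select G,M (d=5); attach at lengths (5/2, 5/2); label the merged cluster GM
  updated: d(A,GM)=32, d(GM,Q)=27
iteration 2: select GM,Q (d=27); attach at lengths (11, 27/2); label the merged cluster GMQ
  updated: d(A,GMQ)=110/3
iteration 3: select A,GMQ (d=110/3); attach at lengths (55/3, 29/6); label the merged cluster AGMQ
final tree: (A:55/3,((G:5/2,M:5/2):11,Q:27/2):29/6)
total length: 158/3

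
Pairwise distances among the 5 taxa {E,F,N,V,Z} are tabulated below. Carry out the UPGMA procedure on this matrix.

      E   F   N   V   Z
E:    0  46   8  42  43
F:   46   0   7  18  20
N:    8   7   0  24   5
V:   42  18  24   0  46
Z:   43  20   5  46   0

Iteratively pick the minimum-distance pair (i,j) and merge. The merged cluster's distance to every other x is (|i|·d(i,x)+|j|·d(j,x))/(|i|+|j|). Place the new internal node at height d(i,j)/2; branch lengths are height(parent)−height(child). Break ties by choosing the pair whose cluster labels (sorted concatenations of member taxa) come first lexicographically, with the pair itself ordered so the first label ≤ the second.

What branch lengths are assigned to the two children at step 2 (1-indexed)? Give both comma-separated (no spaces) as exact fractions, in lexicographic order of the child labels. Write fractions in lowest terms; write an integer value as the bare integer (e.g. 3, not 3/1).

27/4,17/4

step 1: merge (N,Z) at d=5; branch lengths N→5/2, Z→5/2; new cluster NZ
  updated: d(E,NZ)=51/2, d(F,NZ)=27/2, d(NZ,V)=35
step 2: merge (F,NZ) at d=27/2; branch lengths F→27/4, NZ→17/4; new cluster FNZ
  updated: d(E,FNZ)=97/3, d(FNZ,V)=88/3
step 3: merge (FNZ,V) at d=88/3; branch lengths FNZ→95/12, V→44/3; new cluster FNVZ
  updated: d(E,FNVZ)=139/4
step 4: merge (E,FNVZ) at d=139/4; branch lengths E→139/8, FNVZ→65/24; new cluster EFNVZ
final tree: (E:139/8,((F:27/4,(N:5/2,Z:5/2):17/4):95/12,V:44/3):65/24)
total length: 176/3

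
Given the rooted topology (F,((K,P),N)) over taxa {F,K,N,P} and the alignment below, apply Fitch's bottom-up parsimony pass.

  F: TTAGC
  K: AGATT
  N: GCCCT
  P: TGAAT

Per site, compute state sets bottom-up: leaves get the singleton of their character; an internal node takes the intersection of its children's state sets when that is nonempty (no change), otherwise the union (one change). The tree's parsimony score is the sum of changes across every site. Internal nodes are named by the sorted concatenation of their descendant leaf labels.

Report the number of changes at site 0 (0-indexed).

2

site 0, node KP: K={A} ∪ P={T} → {A,T} (+1)
site 0, node KNP: KP={A,T} ∪ N={G} → {A,G,T} (+1)
site 0, node FKNP: F={T} ∩ KNP={A,G,T} → {T} (+0)
site 1, node KP: K={G} ∩ P={G} → {G} (+0)
site 1, node KNP: KP={G} ∪ N={C} → {C,G} (+1)
site 1, node FKNP: F={T} ∪ KNP={C,G} → {C,G,T} (+1)
site 2, node KP: K={A} ∩ P={A} → {A} (+0)
site 2, node KNP: KP={A} ∪ N={C} → {A,C} (+1)
site 2, node FKNP: F={A} ∩ KNP={A,C} → {A} (+0)
site 3, node KP: K={T} ∪ P={A} → {A,T} (+1)
site 3, node KNP: KP={A,T} ∪ N={C} → {A,C,T} (+1)
site 3, node FKNP: F={G} ∪ KNP={A,C,T} → {A,C,G,T} (+1)
site 4, node KP: K={T} ∩ P={T} → {T} (+0)
site 4, node KNP: KP={T} ∩ N={T} → {T} (+0)
site 4, node FKNP: F={C} ∪ KNP={T} → {C,T} (+1)
per-site changes: [2, 2, 1, 3, 1]; total = 9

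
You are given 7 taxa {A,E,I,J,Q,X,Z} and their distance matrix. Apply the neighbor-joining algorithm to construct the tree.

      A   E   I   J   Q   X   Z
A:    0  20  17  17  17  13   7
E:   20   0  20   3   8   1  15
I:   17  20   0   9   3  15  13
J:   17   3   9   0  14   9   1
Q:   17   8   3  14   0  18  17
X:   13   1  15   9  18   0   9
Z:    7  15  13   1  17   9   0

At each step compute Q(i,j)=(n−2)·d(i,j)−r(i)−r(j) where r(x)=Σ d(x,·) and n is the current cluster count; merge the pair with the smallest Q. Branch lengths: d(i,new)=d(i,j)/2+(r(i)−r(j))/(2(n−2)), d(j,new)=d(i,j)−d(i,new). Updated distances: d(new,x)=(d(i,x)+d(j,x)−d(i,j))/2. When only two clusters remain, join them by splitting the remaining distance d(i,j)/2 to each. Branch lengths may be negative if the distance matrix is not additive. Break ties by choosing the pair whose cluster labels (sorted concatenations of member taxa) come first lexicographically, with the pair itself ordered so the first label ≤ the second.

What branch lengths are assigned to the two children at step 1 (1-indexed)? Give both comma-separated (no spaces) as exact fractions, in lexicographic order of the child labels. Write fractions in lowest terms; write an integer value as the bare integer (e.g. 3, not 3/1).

step 1: merge (I,Q) at d=3, Q=-139; branch lengths I→3/2, Q→3/2; new cluster IQ
  updated: d(A,IQ)=31/2, d(E,IQ)=25/2, d(IQ,J)=10, d(IQ,X)=15, d(IQ,Z)=27/2
step 2: merge (E,X) at d=1, Q=-189/2; branch lengths E→17/16, X→-1/16; new cluster EX
  updated: d(A,EX)=16, d(EX,IQ)=53/4, d(EX,J)=11/2, d(EX,Z)=23/2
step 3: merge (A,Z) at d=7, Q=-135/2; branch lengths A→29/4, Z→-1/4; new cluster AZ
  updated: d(AZ,EX)=41/4, d(AZ,IQ)=11, d(AZ,J)=11/2
step 4: merge (AZ,IQ) at d=11, Q=-39; branch lengths AZ→29/8, IQ→59/8; new cluster AIQZ
  updated: d(AIQZ,EX)=25/4, d(AIQZ,J)=9/4
step 5: merge (AIQZ,EX) at d=25/4, Q=-14; branch lengths AIQZ→3/2, EX→19/4; new cluster AEIQXZ
  updated: d(AEIQXZ,J)=3/4
step 6: merge (AEIQXZ,J) at d=3/4; branch lengths AEIQXZ→3/8, J→3/8; new cluster AEIJQXZ
final tree: ((((A:29/4,Z:-1/4):29/8,(I:3/2,Q:3/2):59/8):3/2,(E:17/16,X:-1/16):19/4):3/8,J:3/8)
total length: 29

3/2,3/2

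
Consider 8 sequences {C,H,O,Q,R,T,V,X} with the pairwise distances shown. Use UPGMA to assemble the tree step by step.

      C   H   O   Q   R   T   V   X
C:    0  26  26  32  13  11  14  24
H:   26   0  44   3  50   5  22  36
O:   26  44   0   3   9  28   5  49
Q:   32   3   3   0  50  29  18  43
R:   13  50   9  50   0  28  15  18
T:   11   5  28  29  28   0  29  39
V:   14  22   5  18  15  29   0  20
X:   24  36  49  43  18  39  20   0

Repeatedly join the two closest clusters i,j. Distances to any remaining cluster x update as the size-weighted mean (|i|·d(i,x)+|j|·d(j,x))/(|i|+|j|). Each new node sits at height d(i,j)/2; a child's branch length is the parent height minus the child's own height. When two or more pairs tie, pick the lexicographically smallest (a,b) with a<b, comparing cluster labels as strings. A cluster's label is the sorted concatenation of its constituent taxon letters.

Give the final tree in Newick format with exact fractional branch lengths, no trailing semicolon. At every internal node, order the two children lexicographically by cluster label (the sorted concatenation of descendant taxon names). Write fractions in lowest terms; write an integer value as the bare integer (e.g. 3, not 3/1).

((((C:11/2,T:11/2):6,(H:3/2,Q:3/2):10):49/24,((O:5/2,V:5/2):7/2,R:6):181/24):473/168,X:229/14)

step 1: merge (H,Q) at d=3; branch lengths H→3/2, Q→3/2; new cluster HQ
  updated: d(C,HQ)=29, d(HQ,O)=47/2, d(HQ,R)=50, d(HQ,T)=17, d(HQ,V)=20, d(HQ,X)=79/2
step 2: merge (O,V) at d=5; branch lengths O→5/2, V→5/2; new cluster OV
  updated: d(C,OV)=20, d(HQ,OV)=87/4, d(OV,R)=12, d(OV,T)=57/2, d(OV,X)=69/2
step 3: merge (C,T) at d=11; branch lengths C→11/2, T→11/2; new cluster CT
  updated: d(CT,HQ)=23, d(CT,OV)=97/4, d(CT,R)=41/2, d(CT,X)=63/2
step 4: merge (OV,R) at d=12; branch lengths OV→7/2, R→6; new cluster ORV
  updated: d(CT,ORV)=23, d(HQ,ORV)=187/6, d(ORV,X)=29
step 5: merge (CT,HQ) at d=23; branch lengths CT→6, HQ→10; new cluster CHQT
  updated: d(CHQT,ORV)=325/12, d(CHQT,X)=71/2
step 6: merge (CHQT,ORV) at d=325/12; branch lengths CHQT→49/24, ORV→181/24; new cluster CHOQRTV
  updated: d(CHOQRTV,X)=229/7
step 7: merge (CHOQRTV,X) at d=229/7; branch lengths CHOQRTV→473/168, X→229/14; new cluster CHOQRTVX
final tree: ((((C:11/2,T:11/2):6,(H:3/2,Q:3/2):10):49/24,((O:5/2,V:5/2):7/2,R:6):181/24):473/168,X:229/14)
total length: 12307/168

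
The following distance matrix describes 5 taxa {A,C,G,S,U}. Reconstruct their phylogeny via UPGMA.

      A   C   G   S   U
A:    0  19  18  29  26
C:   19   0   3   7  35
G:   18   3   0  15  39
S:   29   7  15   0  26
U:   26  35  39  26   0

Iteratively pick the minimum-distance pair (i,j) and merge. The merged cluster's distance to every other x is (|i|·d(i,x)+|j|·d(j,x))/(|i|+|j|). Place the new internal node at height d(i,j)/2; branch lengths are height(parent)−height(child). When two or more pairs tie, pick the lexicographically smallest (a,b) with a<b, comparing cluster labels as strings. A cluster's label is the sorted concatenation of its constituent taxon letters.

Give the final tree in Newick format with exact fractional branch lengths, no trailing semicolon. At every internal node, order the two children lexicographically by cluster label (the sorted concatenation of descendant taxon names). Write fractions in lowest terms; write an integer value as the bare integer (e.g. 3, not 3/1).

step 1: merge (C,G) at d=3; branch lengths C→3/2, G→3/2; new cluster CG
  updated: d(A,CG)=37/2, d(CG,S)=11, d(CG,U)=37
step 2: merge (CG,S) at d=11; branch lengths CG→4, S→11/2; new cluster CGS
  updated: d(A,CGS)=22, d(CGS,U)=100/3
step 3: merge (A,CGS) at d=22; branch lengths A→11, CGS→11/2; new cluster ACGS
  updated: d(ACGS,U)=63/2
step 4: merge (ACGS,U) at d=63/2; branch lengths ACGS→19/4, U→63/4; new cluster ACGSU
final tree: ((A:11,((C:3/2,G:3/2):4,S:11/2):11/2):19/4,U:63/4)
total length: 99/2

((A:11,((C:3/2,G:3/2):4,S:11/2):11/2):19/4,U:63/4)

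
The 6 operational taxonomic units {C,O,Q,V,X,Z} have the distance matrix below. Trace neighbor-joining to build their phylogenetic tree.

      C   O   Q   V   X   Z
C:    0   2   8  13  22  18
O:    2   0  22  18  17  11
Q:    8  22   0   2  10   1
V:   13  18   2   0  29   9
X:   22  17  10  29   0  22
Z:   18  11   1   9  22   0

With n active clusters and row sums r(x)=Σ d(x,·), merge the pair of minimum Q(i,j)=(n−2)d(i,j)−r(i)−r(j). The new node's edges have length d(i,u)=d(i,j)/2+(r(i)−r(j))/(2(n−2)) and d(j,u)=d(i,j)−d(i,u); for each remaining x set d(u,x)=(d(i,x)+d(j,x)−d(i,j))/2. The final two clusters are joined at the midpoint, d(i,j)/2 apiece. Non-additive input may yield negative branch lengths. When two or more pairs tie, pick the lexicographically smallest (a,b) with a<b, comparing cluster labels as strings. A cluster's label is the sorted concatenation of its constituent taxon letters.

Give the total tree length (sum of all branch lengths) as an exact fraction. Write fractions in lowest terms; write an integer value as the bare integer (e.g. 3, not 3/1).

513/16

iteration 1: select C,O (d=2, Q=-125); attach at lengths (1/8, 15/8); label the merged cluster CO
  updated: d(CO,Q)=14, d(CO,V)=29/2, d(CO,X)=37/2, d(CO,Z)=27/2
iteration 2: select CO,X (d=37/2, Q=-169/2); attach at lengths (73/12, 149/12); label the merged cluster COX
  updated: d(COX,Q)=11/4, d(COX,V)=25/2, d(COX,Z)=17/2
iteration 3: select COX,Z (d=17/2, Q=-101/4); attach at lengths (89/16, 47/16); label the merged cluster COXZ
  updated: d(COXZ,Q)=-19/8, d(COXZ,V)=13/2
iteration 4: select COXZ,Q (d=-19/8, Q=-49/8); attach at lengths (17/16, -55/16); label the merged cluster COQXZ
  updated: d(COQXZ,V)=87/16
iteration 5: select COQXZ,V (d=87/16); attach at lengths (87/32, 87/32); label the merged cluster COQVXZ
final tree: (((((C:1/8,O:15/8):73/12,X:149/12):89/16,Z:47/16):17/16,Q:-55/16):87/32,V:87/32)
total length: 513/16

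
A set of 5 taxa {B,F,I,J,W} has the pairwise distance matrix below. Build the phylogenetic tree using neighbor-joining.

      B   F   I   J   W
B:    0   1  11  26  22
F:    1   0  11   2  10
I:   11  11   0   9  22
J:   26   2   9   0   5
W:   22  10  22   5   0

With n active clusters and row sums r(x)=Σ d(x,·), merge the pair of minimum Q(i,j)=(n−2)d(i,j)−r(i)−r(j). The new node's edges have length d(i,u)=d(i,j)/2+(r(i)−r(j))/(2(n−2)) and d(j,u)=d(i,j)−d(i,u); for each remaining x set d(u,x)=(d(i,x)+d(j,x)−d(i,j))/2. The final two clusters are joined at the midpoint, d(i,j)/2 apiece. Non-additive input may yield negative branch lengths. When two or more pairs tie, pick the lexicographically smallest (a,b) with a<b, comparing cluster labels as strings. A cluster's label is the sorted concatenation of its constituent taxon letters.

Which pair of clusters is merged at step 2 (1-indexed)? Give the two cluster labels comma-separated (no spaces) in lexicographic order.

B,F

iteration 1: select J,W (d=5, Q=-86); attach at lengths (-1/3, 16/3); label the merged cluster JW
  updated: d(B,JW)=43/2, d(F,JW)=7/2, d(I,JW)=13
iteration 2: select B,F (d=1, Q=-47); attach at lengths (5, -4); label the merged cluster BF
  updated: d(BF,I)=21/2, d(BF,JW)=12
iteration 3: select BF,I (d=21/2, Q=-71/2); attach at lengths (19/4, 23/4); label the merged cluster BFI
  updated: d(BFI,JW)=29/4
iteration 4: select BFI,JW (d=29/4); attach at lengths (29/8, 29/8); label the merged cluster BFIJW
final tree: (((B:5,F:-4):19/4,I:23/4):29/8,(J:-1/3,W:16/3):29/8)
total length: 95/4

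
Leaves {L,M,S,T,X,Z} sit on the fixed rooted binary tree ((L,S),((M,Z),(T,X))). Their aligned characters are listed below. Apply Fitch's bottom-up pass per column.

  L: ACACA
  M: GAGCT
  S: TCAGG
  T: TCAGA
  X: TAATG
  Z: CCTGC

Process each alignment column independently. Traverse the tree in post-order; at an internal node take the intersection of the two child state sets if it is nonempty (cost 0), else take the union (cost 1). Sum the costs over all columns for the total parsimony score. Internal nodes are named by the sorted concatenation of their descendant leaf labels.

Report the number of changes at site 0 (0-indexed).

LS@0: {A} ∪ {T} = {A,T} (union, +1)
MZ@0: {G} ∪ {C} = {C,G} (union, +1)
TX@0: {T} ∩ {T} = {T} (intersection, +0)
MTXZ@0: {C,G} ∪ {T} = {C,G,T} (union, +1)
LMSTXZ@0: {A,T} ∩ {C,G,T} = {T} (intersection, +0)
LS@1: {C} ∩ {C} = {C} (intersection, +0)
MZ@1: {A} ∪ {C} = {A,C} (union, +1)
TX@1: {C} ∪ {A} = {A,C} (union, +1)
MTXZ@1: {A,C} ∩ {A,C} = {A,C} (intersection, +0)
LMSTXZ@1: {C} ∩ {A,C} = {C} (intersection, +0)
LS@2: {A} ∩ {A} = {A} (intersection, +0)
MZ@2: {G} ∪ {T} = {G,T} (union, +1)
TX@2: {A} ∩ {A} = {A} (intersection, +0)
MTXZ@2: {G,T} ∪ {A} = {A,G,T} (union, +1)
LMSTXZ@2: {A} ∩ {A,G,T} = {A} (intersection, +0)
LS@3: {C} ∪ {G} = {C,G} (union, +1)
MZ@3: {C} ∪ {G} = {C,G} (union, +1)
TX@3: {G} ∪ {T} = {G,T} (union, +1)
MTXZ@3: {C,G} ∩ {G,T} = {G} (intersection, +0)
LMSTXZ@3: {C,G} ∩ {G} = {G} (intersection, +0)
LS@4: {A} ∪ {G} = {A,G} (union, +1)
MZ@4: {T} ∪ {C} = {C,T} (union, +1)
TX@4: {A} ∪ {G} = {A,G} (union, +1)
MTXZ@4: {C,T} ∪ {A,G} = {A,C,G,T} (union, +1)
LMSTXZ@4: {A,G} ∩ {A,C,G,T} = {A,G} (intersection, +0)
per-site changes: [3, 2, 2, 3, 4]; total = 14

3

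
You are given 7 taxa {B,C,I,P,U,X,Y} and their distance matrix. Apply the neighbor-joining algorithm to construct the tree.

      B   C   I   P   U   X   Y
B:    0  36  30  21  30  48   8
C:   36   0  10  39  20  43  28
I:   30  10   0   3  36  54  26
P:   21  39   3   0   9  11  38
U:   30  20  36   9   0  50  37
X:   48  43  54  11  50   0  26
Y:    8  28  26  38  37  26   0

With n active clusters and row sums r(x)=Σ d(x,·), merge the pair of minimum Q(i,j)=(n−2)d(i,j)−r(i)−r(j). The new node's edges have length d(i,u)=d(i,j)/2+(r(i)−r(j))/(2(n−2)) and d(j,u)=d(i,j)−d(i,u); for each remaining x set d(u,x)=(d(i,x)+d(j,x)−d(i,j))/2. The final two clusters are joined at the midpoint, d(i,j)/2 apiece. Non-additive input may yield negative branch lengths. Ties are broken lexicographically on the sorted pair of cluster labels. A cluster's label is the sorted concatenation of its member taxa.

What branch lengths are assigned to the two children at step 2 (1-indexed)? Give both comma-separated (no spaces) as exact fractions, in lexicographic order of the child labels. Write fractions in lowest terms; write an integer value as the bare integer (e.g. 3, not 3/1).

79/16,49/16

step 1: merge (P,X) at d=11, Q=-298; branch lengths P→-28/5, X→83/5; new cluster PX
  updated: d(B,PX)=29, d(C,PX)=71/2, d(I,PX)=23, d(PX,U)=24, d(PX,Y)=53/2
step 2: merge (B,Y) at d=8, Q=-453/2; branch lengths B→79/16, Y→49/16; new cluster BY
  updated: d(BY,C)=28, d(BY,I)=24, d(BY,PX)=95/4, d(BY,U)=59/2
step 3: merge (C,I) at d=10, Q=-313/2; branch lengths C→61/12, I→59/12; new cluster CI
  updated: d(BY,CI)=21, d(CI,PX)=97/4, d(CI,U)=23
step 4: merge (BY,CI) at d=21, Q=-201/2; branch lengths BY→12, CI→9; new cluster BCIY
  updated: d(BCIY,PX)=27/2, d(BCIY,U)=63/4
step 5: merge (BCIY,PX) at d=27/2, Q=-213/4; branch lengths BCIY→21/8, PX→87/8; new cluster BCIPXY
  updated: d(BCIPXY,U)=105/8
step 6: merge (BCIPXY,U) at d=105/8; branch lengths BCIPXY→105/16, U→105/16; new cluster BCIPUXY
final tree: ((((B:79/16,Y:49/16):12,(C:61/12,I:59/12):9):21/8,(P:-28/5,X:83/5):87/8):105/16,U:105/16)
total length: 613/8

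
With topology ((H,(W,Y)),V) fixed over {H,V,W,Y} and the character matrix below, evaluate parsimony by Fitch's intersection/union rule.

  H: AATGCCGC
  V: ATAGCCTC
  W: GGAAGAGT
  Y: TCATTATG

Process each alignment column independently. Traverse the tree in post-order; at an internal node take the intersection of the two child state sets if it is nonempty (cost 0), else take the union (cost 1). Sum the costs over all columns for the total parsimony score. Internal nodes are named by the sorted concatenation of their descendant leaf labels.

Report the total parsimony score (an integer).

WY@0: {G} ∪ {T} = {G,T} (union, +1)
HWY@0: {A} ∪ {G,T} = {A,G,T} (union, +1)
HVWY@0: {A,G,T} ∩ {A} = {A} (intersection, +0)
WY@1: {G} ∪ {C} = {C,G} (union, +1)
HWY@1: {A} ∪ {C,G} = {A,C,G} (union, +1)
HVWY@1: {A,C,G} ∪ {T} = {A,C,G,T} (union, +1)
WY@2: {A} ∩ {A} = {A} (intersection, +0)
HWY@2: {T} ∪ {A} = {A,T} (union, +1)
HVWY@2: {A,T} ∩ {A} = {A} (intersection, +0)
WY@3: {A} ∪ {T} = {A,T} (union, +1)
HWY@3: {G} ∪ {A,T} = {A,G,T} (union, +1)
HVWY@3: {A,G,T} ∩ {G} = {G} (intersection, +0)
WY@4: {G} ∪ {T} = {G,T} (union, +1)
HWY@4: {C} ∪ {G,T} = {C,G,T} (union, +1)
HVWY@4: {C,G,T} ∩ {C} = {C} (intersection, +0)
WY@5: {A} ∩ {A} = {A} (intersection, +0)
HWY@5: {C} ∪ {A} = {A,C} (union, +1)
HVWY@5: {A,C} ∩ {C} = {C} (intersection, +0)
WY@6: {G} ∪ {T} = {G,T} (union, +1)
HWY@6: {G} ∩ {G,T} = {G} (intersection, +0)
HVWY@6: {G} ∪ {T} = {G,T} (union, +1)
WY@7: {T} ∪ {G} = {G,T} (union, +1)
HWY@7: {C} ∪ {G,T} = {C,G,T} (union, +1)
HVWY@7: {C,G,T} ∩ {C} = {C} (intersection, +0)
per-site changes: [2, 3, 1, 2, 2, 1, 2, 2]; total = 15

15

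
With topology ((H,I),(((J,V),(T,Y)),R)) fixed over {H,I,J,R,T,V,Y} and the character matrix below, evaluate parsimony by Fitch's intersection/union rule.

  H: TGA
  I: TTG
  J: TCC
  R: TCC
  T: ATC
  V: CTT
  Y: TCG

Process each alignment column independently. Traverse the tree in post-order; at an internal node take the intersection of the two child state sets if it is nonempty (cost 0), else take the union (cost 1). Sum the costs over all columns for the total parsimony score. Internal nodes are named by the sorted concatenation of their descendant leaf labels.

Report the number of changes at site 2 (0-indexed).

site 0, node HI: H={T} ∩ I={T} → {T} (+0)
site 0, node JV: J={T} ∪ V={C} → {C,T} (+1)
site 0, node TY: T={A} ∪ Y={T} → {A,T} (+1)
site 0, node JTVY: JV={C,T} ∩ TY={A,T} → {T} (+0)
site 0, node JRTVY: JTVY={T} ∩ R={T} → {T} (+0)
site 0, node HIJRTVY: HI={T} ∩ JRTVY={T} → {T} (+0)
site 1, node HI: H={G} ∪ I={T} → {G,T} (+1)
site 1, node JV: J={C} ∪ V={T} → {C,T} (+1)
site 1, node TY: T={T} ∪ Y={C} → {C,T} (+1)
site 1, node JTVY: JV={C,T} ∩ TY={C,T} → {C,T} (+0)
site 1, node JRTVY: JTVY={C,T} ∩ R={C} → {C} (+0)
site 1, node HIJRTVY: HI={G,T} ∪ JRTVY={C} → {C,G,T} (+1)
site 2, node HI: H={A} ∪ I={G} → {A,G} (+1)
site 2, node JV: J={C} ∪ V={T} → {C,T} (+1)
site 2, node TY: T={C} ∪ Y={G} → {C,G} (+1)
site 2, node JTVY: JV={C,T} ∩ TY={C,G} → {C} (+0)
site 2, node JRTVY: JTVY={C} ∩ R={C} → {C} (+0)
site 2, node HIJRTVY: HI={A,G} ∪ JRTVY={C} → {A,C,G} (+1)
per-site changes: [2, 4, 4]; total = 10

4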